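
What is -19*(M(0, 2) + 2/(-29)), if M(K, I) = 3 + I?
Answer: -2717/29 ≈ -93.690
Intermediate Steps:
-19*(M(0, 2) + 2/(-29)) = -19*((3 + 2) + 2/(-29)) = -19*(5 + 2*(-1/29)) = -19*(5 - 2/29) = -19*143/29 = -2717/29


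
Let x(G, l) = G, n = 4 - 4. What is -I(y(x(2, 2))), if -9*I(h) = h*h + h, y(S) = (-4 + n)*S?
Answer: 56/9 ≈ 6.2222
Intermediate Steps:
n = 0
y(S) = -4*S (y(S) = (-4 + 0)*S = -4*S)
I(h) = -h/9 - h²/9 (I(h) = -(h*h + h)/9 = -(h² + h)/9 = -(h + h²)/9 = -h/9 - h²/9)
-I(y(x(2, 2))) = -(-1)*(-4*2)*(1 - 4*2)/9 = -(-1)*(-8)*(1 - 8)/9 = -(-1)*(-8)*(-7)/9 = -1*(-56/9) = 56/9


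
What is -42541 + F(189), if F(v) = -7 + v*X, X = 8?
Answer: -41036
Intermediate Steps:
F(v) = -7 + 8*v (F(v) = -7 + v*8 = -7 + 8*v)
-42541 + F(189) = -42541 + (-7 + 8*189) = -42541 + (-7 + 1512) = -42541 + 1505 = -41036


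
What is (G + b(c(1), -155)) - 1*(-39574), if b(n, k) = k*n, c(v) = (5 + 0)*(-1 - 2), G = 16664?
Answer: 58563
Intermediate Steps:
c(v) = -15 (c(v) = 5*(-3) = -15)
(G + b(c(1), -155)) - 1*(-39574) = (16664 - 155*(-15)) - 1*(-39574) = (16664 + 2325) + 39574 = 18989 + 39574 = 58563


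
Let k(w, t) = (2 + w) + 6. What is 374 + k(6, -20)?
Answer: 388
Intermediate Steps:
k(w, t) = 8 + w
374 + k(6, -20) = 374 + (8 + 6) = 374 + 14 = 388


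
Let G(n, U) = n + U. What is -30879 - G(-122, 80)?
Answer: -30837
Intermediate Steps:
G(n, U) = U + n
-30879 - G(-122, 80) = -30879 - (80 - 122) = -30879 - 1*(-42) = -30879 + 42 = -30837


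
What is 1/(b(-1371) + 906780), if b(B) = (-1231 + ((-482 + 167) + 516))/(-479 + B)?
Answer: 185/167754403 ≈ 1.1028e-6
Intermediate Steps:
b(B) = -1030/(-479 + B) (b(B) = (-1231 + (-315 + 516))/(-479 + B) = (-1231 + 201)/(-479 + B) = -1030/(-479 + B))
1/(b(-1371) + 906780) = 1/(-1030/(-479 - 1371) + 906780) = 1/(-1030/(-1850) + 906780) = 1/(-1030*(-1/1850) + 906780) = 1/(103/185 + 906780) = 1/(167754403/185) = 185/167754403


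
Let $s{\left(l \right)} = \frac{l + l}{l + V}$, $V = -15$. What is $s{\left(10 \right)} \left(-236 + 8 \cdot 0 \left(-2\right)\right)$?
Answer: $944$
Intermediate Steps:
$s{\left(l \right)} = \frac{2 l}{-15 + l}$ ($s{\left(l \right)} = \frac{l + l}{l - 15} = \frac{2 l}{-15 + l}$)
$s{\left(10 \right)} \left(-236 + 8 \cdot 0 \left(-2\right)\right) = 2 \cdot 10 \frac{1}{-15 + 10} \left(-236 + 8 \cdot 0 \left(-2\right)\right) = 2 \cdot 10 \frac{1}{-5} \left(-236 + 0 \left(-2\right)\right) = 2 \cdot 10 \left(- \frac{1}{5}\right) \left(-236 + 0\right) = \left(-4\right) \left(-236\right) = 944$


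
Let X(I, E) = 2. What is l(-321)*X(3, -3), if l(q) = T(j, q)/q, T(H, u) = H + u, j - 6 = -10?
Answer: 650/321 ≈ 2.0249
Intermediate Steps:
j = -4 (j = 6 - 10 = -4)
l(q) = (-4 + q)/q
l(-321)*X(3, -3) = ((-4 - 321)/(-321))*2 = -1/321*(-325)*2 = (325/321)*2 = 650/321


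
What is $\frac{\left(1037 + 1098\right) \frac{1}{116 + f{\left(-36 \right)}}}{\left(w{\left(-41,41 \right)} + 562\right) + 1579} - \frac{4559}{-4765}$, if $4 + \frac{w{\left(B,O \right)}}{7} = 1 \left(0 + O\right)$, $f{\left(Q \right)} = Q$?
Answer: $\frac{35420051}{36595200} \approx 0.96789$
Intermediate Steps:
$w{\left(B,O \right)} = -28 + 7 O$ ($w{\left(B,O \right)} = -28 + 7 \cdot 1 \left(0 + O\right) = -28 + 7 \cdot 1 O = -28 + 7 O$)
$\frac{\left(1037 + 1098\right) \frac{1}{116 + f{\left(-36 \right)}}}{\left(w{\left(-41,41 \right)} + 562\right) + 1579} - \frac{4559}{-4765} = \frac{\left(1037 + 1098\right) \frac{1}{116 - 36}}{\left(\left(-28 + 7 \cdot 41\right) + 562\right) + 1579} - \frac{4559}{-4765} = \frac{2135 \cdot \frac{1}{80}}{\left(\left(-28 + 287\right) + 562\right) + 1579} - - \frac{4559}{4765} = \frac{2135 \cdot \frac{1}{80}}{\left(259 + 562\right) + 1579} + \frac{4559}{4765} = \frac{427}{16 \left(821 + 1579\right)} + \frac{4559}{4765} = \frac{427}{16 \cdot 2400} + \frac{4559}{4765} = \frac{427}{16} \cdot \frac{1}{2400} + \frac{4559}{4765} = \frac{427}{38400} + \frac{4559}{4765} = \frac{35420051}{36595200}$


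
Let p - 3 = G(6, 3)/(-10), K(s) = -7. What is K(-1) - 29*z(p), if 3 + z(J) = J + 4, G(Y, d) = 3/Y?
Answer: -2431/20 ≈ -121.55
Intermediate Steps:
p = 59/20 (p = 3 + (3/6)/(-10) = 3 + (3*(1/6))*(-1/10) = 3 + (1/2)*(-1/10) = 3 - 1/20 = 59/20 ≈ 2.9500)
z(J) = 1 + J (z(J) = -3 + (J + 4) = -3 + (4 + J) = 1 + J)
K(-1) - 29*z(p) = -7 - 29*(1 + 59/20) = -7 - 29*79/20 = -7 - 2291/20 = -2431/20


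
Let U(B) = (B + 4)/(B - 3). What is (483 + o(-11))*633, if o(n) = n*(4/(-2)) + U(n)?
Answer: 639963/2 ≈ 3.1998e+5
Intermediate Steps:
U(B) = (4 + B)/(-3 + B)
o(n) = -2*n + (4 + n)/(-3 + n) (o(n) = n*(4/(-2)) + (4 + n)/(-3 + n) = n*(4*(-½)) + (4 + n)/(-3 + n) = n*(-2) + (4 + n)/(-3 + n) = -2*n + (4 + n)/(-3 + n))
(483 + o(-11))*633 = (483 + (4 - 11 - 2*(-11)*(-3 - 11))/(-3 - 11))*633 = (483 + (4 - 11 - 2*(-11)*(-14))/(-14))*633 = (483 - (4 - 11 - 308)/14)*633 = (483 - 1/14*(-315))*633 = (483 + 45/2)*633 = (1011/2)*633 = 639963/2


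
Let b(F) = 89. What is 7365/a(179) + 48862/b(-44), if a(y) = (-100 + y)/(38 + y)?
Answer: 146100343/7031 ≈ 20779.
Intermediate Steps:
a(y) = (-100 + y)/(38 + y)
7365/a(179) + 48862/b(-44) = 7365/(((-100 + 179)/(38 + 179))) + 48862/89 = 7365/((79/217)) + 48862*(1/89) = 7365/(((1/217)*79)) + 48862/89 = 7365/(79/217) + 48862/89 = 7365*(217/79) + 48862/89 = 1598205/79 + 48862/89 = 146100343/7031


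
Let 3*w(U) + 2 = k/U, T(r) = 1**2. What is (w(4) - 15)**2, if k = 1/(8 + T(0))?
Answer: 2859481/11664 ≈ 245.15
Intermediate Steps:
T(r) = 1
k = 1/9 (k = 1/(8 + 1) = 1/9 ≈ 0.11111)
w(U) = -2/3 + 1/(27*U) (w(U) = -2/3 + (1/(9*U))/3 = -2/3 + 1/(27*U))
(w(4) - 15)**2 = ((1/27)*(1 - 18*4)/4 - 15)**2 = ((1/27)*(1/4)*(1 - 72) - 15)**2 = ((1/27)*(1/4)*(-71) - 15)**2 = (-71/108 - 15)**2 = (-1691/108)**2 = 2859481/11664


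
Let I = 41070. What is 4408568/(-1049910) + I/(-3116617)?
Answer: -6891468889078/1636083677235 ≈ -4.2122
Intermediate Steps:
4408568/(-1049910) + I/(-3116617) = 4408568/(-1049910) + 41070/(-3116617) = 4408568*(-1/1049910) + 41070*(-1/3116617) = -2204284/524955 - 41070/3116617 = -6891468889078/1636083677235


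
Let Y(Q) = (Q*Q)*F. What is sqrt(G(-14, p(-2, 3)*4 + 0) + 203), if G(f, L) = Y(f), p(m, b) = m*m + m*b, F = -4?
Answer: I*sqrt(581) ≈ 24.104*I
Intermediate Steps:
p(m, b) = m**2 + b*m
Y(Q) = -4*Q**2 (Y(Q) = (Q*Q)*(-4) = Q**2*(-4) = -4*Q**2)
G(f, L) = -4*f**2
sqrt(G(-14, p(-2, 3)*4 + 0) + 203) = sqrt(-4*(-14)**2 + 203) = sqrt(-4*196 + 203) = sqrt(-784 + 203) = sqrt(-581) = I*sqrt(581)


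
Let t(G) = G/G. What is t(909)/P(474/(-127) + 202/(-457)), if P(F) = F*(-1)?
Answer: 58039/242272 ≈ 0.23956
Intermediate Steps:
t(G) = 1
P(F) = -F
t(909)/P(474/(-127) + 202/(-457)) = 1/(-(474/(-127) + 202/(-457))) = 1/(-(474*(-1/127) + 202*(-1/457))) = 1/(-(-474/127 - 202/457)) = 1/(-1*(-242272/58039)) = 1/(242272/58039) = 1*(58039/242272) = 58039/242272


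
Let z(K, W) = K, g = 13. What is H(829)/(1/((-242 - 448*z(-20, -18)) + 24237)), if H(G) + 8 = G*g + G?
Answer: 382212090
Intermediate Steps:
H(G) = -8 + 14*G (H(G) = -8 + (G*13 + G) = -8 + (13*G + G) = -8 + 14*G)
H(829)/(1/((-242 - 448*z(-20, -18)) + 24237)) = (-8 + 14*829)/(1/((-242 - 448*(-20)) + 24237)) = (-8 + 11606)/(1/((-242 + 8960) + 24237)) = 11598/(1/(8718 + 24237)) = 11598/(1/32955) = 11598*32955 = 382212090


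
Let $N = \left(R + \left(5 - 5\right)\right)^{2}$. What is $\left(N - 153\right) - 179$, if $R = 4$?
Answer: $-316$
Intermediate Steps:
$N = 16$ ($N = \left(4 + \left(5 - 5\right)\right)^{2} = \left(4 + 0\right)^{2} = 4^{2} = 16$)
$\left(N - 153\right) - 179 = \left(16 - 153\right) - 179 = -137 - 179 = -316$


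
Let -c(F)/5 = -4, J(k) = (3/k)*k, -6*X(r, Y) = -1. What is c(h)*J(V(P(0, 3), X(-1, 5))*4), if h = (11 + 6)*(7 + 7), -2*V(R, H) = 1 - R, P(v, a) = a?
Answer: 60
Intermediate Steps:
X(r, Y) = ⅙ (X(r, Y) = -⅙*(-1) = ⅙)
V(R, H) = -½ + R/2 (V(R, H) = -(1 - R)/2 = -½ + R/2)
J(k) = 3
h = 238 (h = 17*14 = 238)
c(F) = 20 (c(F) = -5*(-4) = 20)
c(h)*J(V(P(0, 3), X(-1, 5))*4) = 20*3 = 60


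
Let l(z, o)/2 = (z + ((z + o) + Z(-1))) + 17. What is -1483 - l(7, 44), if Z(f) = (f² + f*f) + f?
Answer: -1635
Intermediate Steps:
Z(f) = f + 2*f² (Z(f) = (f² + f²) + f = 2*f² + f = f + 2*f²)
l(z, o) = 36 + 2*o + 4*z (l(z, o) = 2*((z + ((z + o) - (1 + 2*(-1)))) + 17) = 2*((z + ((o + z) - (1 - 2))) + 17) = 2*((z + ((o + z) - 1*(-1))) + 17) = 2*((z + ((o + z) + 1)) + 17) = 2*((z + (1 + o + z)) + 17) = 2*((1 + o + 2*z) + 17) = 2*(18 + o + 2*z) = 36 + 2*o + 4*z)
-1483 - l(7, 44) = -1483 - (36 + 2*44 + 4*7) = -1483 - (36 + 88 + 28) = -1483 - 1*152 = -1483 - 152 = -1635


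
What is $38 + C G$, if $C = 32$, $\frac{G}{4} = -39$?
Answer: $-4954$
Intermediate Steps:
$G = -156$ ($G = 4 \left(-39\right) = -156$)
$38 + C G = 38 + 32 \left(-156\right) = 38 - 4992 = -4954$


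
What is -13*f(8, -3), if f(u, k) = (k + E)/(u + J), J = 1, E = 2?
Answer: 13/9 ≈ 1.4444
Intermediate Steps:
f(u, k) = (2 + k)/(1 + u) (f(u, k) = (k + 2)/(u + 1) = (2 + k)/(1 + u))
-13*f(8, -3) = -13*(2 - 3)/(1 + 8) = -13*(-1)/9 = -13*(-⅑) = 13/9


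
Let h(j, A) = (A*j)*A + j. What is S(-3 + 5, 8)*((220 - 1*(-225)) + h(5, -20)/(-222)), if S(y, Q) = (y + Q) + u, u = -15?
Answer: -483925/222 ≈ -2179.8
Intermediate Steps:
h(j, A) = j + j*A² (h(j, A) = j*A² + j = j + j*A²)
S(y, Q) = -15 + Q + y (S(y, Q) = (y + Q) - 15 = (Q + y) - 15 = -15 + Q + y)
S(-3 + 5, 8)*((220 - 1*(-225)) + h(5, -20)/(-222)) = (-15 + 8 + (-3 + 5))*((220 - 1*(-225)) + (5*(1 + (-20)²))/(-222)) = (-15 + 8 + 2)*((220 + 225) + (5*(1 + 400))*(-1/222)) = -5*(445 + (5*401)*(-1/222)) = -5*(445 + 2005*(-1/222)) = -5*(445 - 2005/222) = -5*96785/222 = -483925/222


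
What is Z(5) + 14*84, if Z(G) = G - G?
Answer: 1176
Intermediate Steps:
Z(G) = 0
Z(5) + 14*84 = 0 + 14*84 = 0 + 1176 = 1176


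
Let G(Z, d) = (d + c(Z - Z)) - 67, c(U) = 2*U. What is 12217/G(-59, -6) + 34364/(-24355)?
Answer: -300053607/1777915 ≈ -168.77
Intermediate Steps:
G(Z, d) = -67 + d (G(Z, d) = (d + 2*(Z - Z)) - 67 = (d + 2*0) - 67 = (d + 0) - 67 = d - 67 = -67 + d)
12217/G(-59, -6) + 34364/(-24355) = 12217/(-67 - 6) + 34364/(-24355) = 12217/(-73) + 34364*(-1/24355) = 12217*(-1/73) - 34364/24355 = -12217/73 - 34364/24355 = -300053607/1777915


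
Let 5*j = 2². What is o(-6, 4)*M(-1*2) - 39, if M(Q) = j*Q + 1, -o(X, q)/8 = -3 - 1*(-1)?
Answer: -243/5 ≈ -48.600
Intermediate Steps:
j = ⅘ (j = (⅕)*2² = (⅕)*4 = ⅘ ≈ 0.80000)
o(X, q) = 16 (o(X, q) = -8*(-3 - 1*(-1)) = -8*(-3 + 1) = -8*(-2) = 16)
M(Q) = 1 + 4*Q/5 (M(Q) = 4*Q/5 + 1 = 1 + 4*Q/5)
o(-6, 4)*M(-1*2) - 39 = 16*(1 + 4*(-1*2)/5) - 39 = 16*(1 + (⅘)*(-2)) - 39 = 16*(1 - 8/5) - 39 = 16*(-⅗) - 39 = -48/5 - 39 = -243/5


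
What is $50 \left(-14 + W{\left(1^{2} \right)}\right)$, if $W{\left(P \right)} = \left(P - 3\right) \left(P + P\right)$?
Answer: $-900$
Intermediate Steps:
$W{\left(P \right)} = 2 P \left(-3 + P\right)$ ($W{\left(P \right)} = \left(-3 + P\right) 2 P = 2 P \left(-3 + P\right)$)
$50 \left(-14 + W{\left(1^{2} \right)}\right) = 50 \left(-14 + 2 \cdot 1^{2} \left(-3 + 1^{2}\right)\right) = 50 \left(-14 + 2 \cdot 1 \left(-3 + 1\right)\right) = 50 \left(-14 + 2 \cdot 1 \left(-2\right)\right) = 50 \left(-14 - 4\right) = 50 \left(-18\right) = -900$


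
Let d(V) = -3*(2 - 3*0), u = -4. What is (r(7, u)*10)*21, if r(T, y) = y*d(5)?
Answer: 5040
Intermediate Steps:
d(V) = -6 (d(V) = -3*(2 + 0) = -3*2 = -6)
r(T, y) = -6*y (r(T, y) = y*(-6) = -6*y)
(r(7, u)*10)*21 = (-6*(-4)*10)*21 = (24*10)*21 = 240*21 = 5040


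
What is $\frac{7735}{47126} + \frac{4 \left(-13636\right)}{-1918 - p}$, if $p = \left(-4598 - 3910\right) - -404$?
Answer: $- \frac{1261295917}{145760718} \approx -8.6532$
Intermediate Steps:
$p = -8104$ ($p = -8508 + 404 = -8104$)
$\frac{7735}{47126} + \frac{4 \left(-13636\right)}{-1918 - p} = \frac{7735}{47126} + \frac{4 \left(-13636\right)}{-1918 - -8104} = 7735 \cdot \frac{1}{47126} - \frac{54544}{-1918 + 8104} = \frac{7735}{47126} - \frac{54544}{6186} = \frac{7735}{47126} - \frac{27272}{3093} = - \frac{1261295917}{145760718}$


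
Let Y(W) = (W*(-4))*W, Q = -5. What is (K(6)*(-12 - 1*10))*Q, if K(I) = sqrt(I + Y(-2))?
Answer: 110*I*sqrt(10) ≈ 347.85*I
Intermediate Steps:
Y(W) = -4*W**2 (Y(W) = (-4*W)*W = -4*W**2)
K(I) = sqrt(-16 + I) (K(I) = sqrt(I - 4*(-2)**2) = sqrt(I - 4*4) = sqrt(I - 16) = sqrt(-16 + I))
(K(6)*(-12 - 1*10))*Q = (sqrt(-16 + 6)*(-12 - 1*10))*(-5) = (sqrt(-10)*(-12 - 10))*(-5) = ((I*sqrt(10))*(-22))*(-5) = -22*I*sqrt(10)*(-5) = 110*I*sqrt(10)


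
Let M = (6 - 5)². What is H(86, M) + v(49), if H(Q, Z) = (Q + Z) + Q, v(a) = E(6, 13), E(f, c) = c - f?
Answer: 180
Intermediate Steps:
M = 1 (M = 1² = 1)
v(a) = 7 (v(a) = 13 - 1*6 = 13 - 6 = 7)
H(Q, Z) = Z + 2*Q
H(86, M) + v(49) = (1 + 2*86) + 7 = (1 + 172) + 7 = 173 + 7 = 180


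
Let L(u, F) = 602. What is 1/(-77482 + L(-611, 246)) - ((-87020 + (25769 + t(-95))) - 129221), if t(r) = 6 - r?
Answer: 14635722479/76880 ≈ 1.9037e+5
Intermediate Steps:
1/(-77482 + L(-611, 246)) - ((-87020 + (25769 + t(-95))) - 129221) = 1/(-77482 + 602) - ((-87020 + (25769 + (6 - 1*(-95)))) - 129221) = 1/(-76880) - ((-87020 + (25769 + (6 + 95))) - 129221) = -1/76880 - ((-87020 + (25769 + 101)) - 129221) = -1/76880 - ((-87020 + 25870) - 129221) = -1/76880 - (-61150 - 129221) = -1/76880 - 1*(-190371) = -1/76880 + 190371 = 14635722479/76880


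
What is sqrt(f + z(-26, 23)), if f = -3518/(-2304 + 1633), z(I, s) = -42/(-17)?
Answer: 2*sqrt(250919779)/11407 ≈ 2.7773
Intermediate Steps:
z(I, s) = 42/17 (z(I, s) = -42*(-1/17) = 42/17)
f = 3518/671 (f = -3518/(-671) = -3518*(-1/671) = 3518/671 ≈ 5.2429)
sqrt(f + z(-26, 23)) = sqrt(3518/671 + 42/17) = sqrt(87988/11407) = 2*sqrt(250919779)/11407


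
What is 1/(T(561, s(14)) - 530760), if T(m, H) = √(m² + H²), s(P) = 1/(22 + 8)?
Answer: -477684000/253535276591099 - 390*√1676029/253535276591099 ≈ -1.8861e-6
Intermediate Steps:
s(P) = 1/30
T(m, H) = √(H² + m²)
1/(T(561, s(14)) - 530760) = 1/(√((1/30)² + 561²) - 530760) = 1/(√(1/900 + 314721) - 530760) = 1/(√(283248901/900) - 530760) = 1/(13*√1676029/30 - 530760) = 1/(-530760 + 13*√1676029/30)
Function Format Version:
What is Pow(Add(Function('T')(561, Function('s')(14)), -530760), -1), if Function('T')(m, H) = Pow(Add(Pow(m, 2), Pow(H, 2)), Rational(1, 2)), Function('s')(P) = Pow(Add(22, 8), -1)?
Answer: Add(Rational(-477684000, 253535276591099), Mul(Rational(-390, 253535276591099), Pow(1676029, Rational(1, 2)))) ≈ -1.8861e-6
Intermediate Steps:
Function('s')(P) = Rational(1, 30) (Function('s')(P) = Pow(30, -1) = Rational(1, 30))
Function('T')(m, H) = Pow(Add(Pow(H, 2), Pow(m, 2)), Rational(1, 2))
Pow(Add(Function('T')(561, Function('s')(14)), -530760), -1) = Pow(Add(Pow(Add(Pow(Rational(1, 30), 2), Pow(561, 2)), Rational(1, 2)), -530760), -1) = Pow(Add(Pow(Add(Rational(1, 900), 314721), Rational(1, 2)), -530760), -1) = Pow(Add(Pow(Rational(283248901, 900), Rational(1, 2)), -530760), -1) = Pow(Add(Mul(Rational(13, 30), Pow(1676029, Rational(1, 2))), -530760), -1) = Pow(Add(-530760, Mul(Rational(13, 30), Pow(1676029, Rational(1, 2)))), -1)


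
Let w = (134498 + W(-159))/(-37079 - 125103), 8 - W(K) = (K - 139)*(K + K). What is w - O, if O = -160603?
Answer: 13023438002/81091 ≈ 1.6060e+5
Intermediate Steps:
W(K) = 8 - 2*K*(-139 + K) (W(K) = 8 - (K - 139)*(K + K) = 8 - (-139 + K)*2*K = 8 - 2*K*(-139 + K))
w = -19871/81091 (w = (134498 + (8 - 2*(-159)² + 278*(-159)))/(-37079 - 125103) = (134498 + (8 - 2*25281 - 44202))/(-162182) = (134498 + (8 - 50562 - 44202))*(-1/162182) = (134498 - 94756)*(-1/162182) = 39742*(-1/162182) = -19871/81091 ≈ -0.24505)
w - O = -19871/81091 - 1*(-160603) = -19871/81091 + 160603 = 13023438002/81091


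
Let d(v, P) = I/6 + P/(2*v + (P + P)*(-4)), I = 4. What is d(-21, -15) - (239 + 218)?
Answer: -35609/78 ≈ -456.53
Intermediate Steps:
d(v, P) = 2/3 + P/(-8*P + 2*v) (d(v, P) = 4/6 + P/(2*v + (P + P)*(-4)) = 4*(1/6) + P/(2*v + (2*P)*(-4)) = 2/3 + P/(2*v - 8*P) = 2/3 + P/(-8*P + 2*v))
d(-21, -15) - (239 + 218) = (-4*(-21) + 13*(-15))/(6*(-1*(-21) + 4*(-15))) - (239 + 218) = (84 - 195)/(6*(21 - 60)) - 1*457 = (1/6)*(-111)/(-39) - 457 = (1/6)*(-1/39)*(-111) - 457 = 37/78 - 457 = -35609/78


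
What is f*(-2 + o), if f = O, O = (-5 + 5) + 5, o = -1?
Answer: -15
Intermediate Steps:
O = 5 (O = 0 + 5 = 5)
f = 5
f*(-2 + o) = 5*(-2 - 1) = 5*(-3) = -15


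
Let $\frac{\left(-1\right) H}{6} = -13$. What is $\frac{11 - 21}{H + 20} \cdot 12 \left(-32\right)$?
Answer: $\frac{1920}{49} \approx 39.184$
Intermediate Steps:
$H = 78$ ($H = \left(-6\right) \left(-13\right) = 78$)
$\frac{11 - 21}{H + 20} \cdot 12 \left(-32\right) = \frac{11 - 21}{78 + 20} \cdot 12 \left(-32\right) = - \frac{10}{98} \cdot 12 \left(-32\right) = \left(-10\right) \frac{1}{98} \cdot 12 \left(-32\right) = \left(- \frac{5}{49}\right) 12 \left(-32\right) = \left(- \frac{60}{49}\right) \left(-32\right) = \frac{1920}{49}$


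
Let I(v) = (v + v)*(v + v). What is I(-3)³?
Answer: 46656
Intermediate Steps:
I(v) = 4*v² (I(v) = (2*v)*(2*v) = 4*v²)
I(-3)³ = (4*(-3)²)³ = (4*9)³ = 36³ = 46656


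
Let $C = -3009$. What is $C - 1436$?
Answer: $-4445$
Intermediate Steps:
$C - 1436 = -3009 - 1436 = -4445$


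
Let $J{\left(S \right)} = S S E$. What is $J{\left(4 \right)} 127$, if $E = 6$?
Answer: $12192$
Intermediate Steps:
$J{\left(S \right)} = 6 S^{2}$ ($J{\left(S \right)} = S S 6 = S^{2} \cdot 6 = 6 S^{2}$)
$J{\left(4 \right)} 127 = 6 \cdot 4^{2} \cdot 127 = 6 \cdot 16 \cdot 127 = 96 \cdot 127 = 12192$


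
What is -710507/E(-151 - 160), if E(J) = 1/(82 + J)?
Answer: 162706103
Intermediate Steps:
-710507/E(-151 - 160) = -710507/(1/(82 + (-151 - 160))) = -710507/(1/(82 - 311)) = -710507/(1/(-229)) = -710507/(-1/229) = -710507*(-229) = 162706103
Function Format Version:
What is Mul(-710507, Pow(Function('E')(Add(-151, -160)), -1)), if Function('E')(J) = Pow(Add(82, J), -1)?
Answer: 162706103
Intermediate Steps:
Mul(-710507, Pow(Function('E')(Add(-151, -160)), -1)) = Mul(-710507, Pow(Pow(Add(82, Add(-151, -160)), -1), -1)) = Mul(-710507, Pow(Pow(Add(82, -311), -1), -1)) = Mul(-710507, Pow(Pow(-229, -1), -1)) = Mul(-710507, Pow(Rational(-1, 229), -1)) = Mul(-710507, -229) = 162706103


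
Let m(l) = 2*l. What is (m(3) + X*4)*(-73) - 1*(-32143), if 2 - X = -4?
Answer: 29953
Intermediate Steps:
X = 6 (X = 2 - 1*(-4) = 2 + 4 = 6)
(m(3) + X*4)*(-73) - 1*(-32143) = (2*3 + 6*4)*(-73) - 1*(-32143) = (6 + 24)*(-73) + 32143 = 30*(-73) + 32143 = -2190 + 32143 = 29953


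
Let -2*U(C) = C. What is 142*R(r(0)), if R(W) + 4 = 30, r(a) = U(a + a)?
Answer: 3692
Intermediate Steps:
U(C) = -C/2
r(a) = -a (r(a) = -(a + a)/2 = -a)
R(W) = 26 (R(W) = -4 + 30 = 26)
142*R(r(0)) = 142*26 = 3692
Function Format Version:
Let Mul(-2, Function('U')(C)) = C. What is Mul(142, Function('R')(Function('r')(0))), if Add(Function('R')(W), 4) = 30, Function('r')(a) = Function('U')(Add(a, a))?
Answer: 3692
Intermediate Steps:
Function('U')(C) = Mul(Rational(-1, 2), C)
Function('r')(a) = Mul(-1, a) (Function('r')(a) = Mul(Rational(-1, 2), Add(a, a)) = Mul(Rational(-1, 2), Mul(2, a)) = Mul(-1, a))
Function('R')(W) = 26 (Function('R')(W) = Add(-4, 30) = 26)
Mul(142, Function('R')(Function('r')(0))) = Mul(142, 26) = 3692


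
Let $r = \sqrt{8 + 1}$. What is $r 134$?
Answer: $402$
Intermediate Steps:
$r = 3$ ($r = \sqrt{9} = 3$)
$r 134 = 3 \cdot 134 = 402$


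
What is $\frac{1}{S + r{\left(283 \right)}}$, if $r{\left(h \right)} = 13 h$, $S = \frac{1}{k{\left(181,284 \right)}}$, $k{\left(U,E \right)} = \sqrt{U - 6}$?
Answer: $\frac{643825}{2368632174} - \frac{5 \sqrt{7}}{2368632174} \approx 0.00027181$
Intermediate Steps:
$k{\left(U,E \right)} = \sqrt{-6 + U}$
$S = \frac{\sqrt{7}}{35}$ ($S = \frac{1}{\sqrt{-6 + 181}} = \frac{1}{\sqrt{175}} = \frac{1}{5 \sqrt{7}} = \frac{\sqrt{7}}{35} \approx 0.075593$)
$\frac{1}{S + r{\left(283 \right)}} = \frac{1}{\frac{\sqrt{7}}{35} + 13 \cdot 283} = \frac{1}{\frac{\sqrt{7}}{35} + 3679} = \frac{1}{3679 + \frac{\sqrt{7}}{35}}$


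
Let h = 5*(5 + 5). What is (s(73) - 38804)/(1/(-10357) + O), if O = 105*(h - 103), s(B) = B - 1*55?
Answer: 200853301/28818353 ≈ 6.9696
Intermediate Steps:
h = 50 (h = 5*10 = 50)
s(B) = -55 + B (s(B) = B - 55 = -55 + B)
O = -5565 (O = 105*(50 - 103) = 105*(-53) = -5565)
(s(73) - 38804)/(1/(-10357) + O) = ((-55 + 73) - 38804)/(1/(-10357) - 5565) = (18 - 38804)/(-1/10357 - 5565) = -38786/(-57636706/10357) = -38786*(-10357/57636706) = 200853301/28818353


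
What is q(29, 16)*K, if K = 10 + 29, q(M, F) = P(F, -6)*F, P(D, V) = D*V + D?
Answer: -49920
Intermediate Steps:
P(D, V) = D + D*V
q(M, F) = -5*F**2 (q(M, F) = (F*(1 - 6))*F = (F*(-5))*F = (-5*F)*F = -5*F**2)
K = 39
q(29, 16)*K = -5*16**2*39 = -5*256*39 = -1280*39 = -49920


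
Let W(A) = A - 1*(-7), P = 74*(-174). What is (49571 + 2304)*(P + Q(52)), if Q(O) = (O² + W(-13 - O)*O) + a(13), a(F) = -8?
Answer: -684542500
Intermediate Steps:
P = -12876
W(A) = 7 + A (W(A) = A + 7 = 7 + A)
Q(O) = -8 + O² + O*(-6 - O) (Q(O) = (O² + (7 + (-13 - O))*O) - 8 = (O² + (-6 - O)*O) - 8 = (O² + O*(-6 - O)) - 8 = -8 + O² + O*(-6 - O))
(49571 + 2304)*(P + Q(52)) = (49571 + 2304)*(-12876 + (-8 - 6*52)) = 51875*(-12876 + (-8 - 312)) = 51875*(-12876 - 320) = 51875*(-13196) = -684542500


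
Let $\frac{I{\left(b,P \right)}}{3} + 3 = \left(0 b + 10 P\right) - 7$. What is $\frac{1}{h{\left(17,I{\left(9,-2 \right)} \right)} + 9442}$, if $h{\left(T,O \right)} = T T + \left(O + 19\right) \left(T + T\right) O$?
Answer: $\frac{1}{226991} \approx 4.4055 \cdot 10^{-6}$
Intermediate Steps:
$I{\left(b,P \right)} = -30 + 30 P$ ($I{\left(b,P \right)} = -9 + 3 \left(\left(0 b + 10 P\right) - 7\right) = -9 + 3 \left(\left(0 + 10 P\right) - 7\right) = -9 + 3 \left(10 P - 7\right) = -9 + 3 \left(-7 + 10 P\right) = -9 + \left(-21 + 30 P\right) = -30 + 30 P$)
$h{\left(T,O \right)} = T^{2} + 2 O T \left(19 + O\right)$ ($h{\left(T,O \right)} = T^{2} + \left(19 + O\right) 2 T O = T^{2} + 2 T \left(19 + O\right) O = T^{2} + 2 O T \left(19 + O\right)$)
$\frac{1}{h{\left(17,I{\left(9,-2 \right)} \right)} + 9442} = \frac{1}{17 \left(17 + 2 \left(-30 + 30 \left(-2\right)\right)^{2} + 38 \left(-30 + 30 \left(-2\right)\right)\right) + 9442} = \frac{1}{17 \left(17 + 2 \left(-30 - 60\right)^{2} + 38 \left(-30 - 60\right)\right) + 9442} = \frac{1}{17 \left(17 + 2 \left(-90\right)^{2} + 38 \left(-90\right)\right) + 9442} = \frac{1}{17 \left(17 + 2 \cdot 8100 - 3420\right) + 9442} = \frac{1}{17 \left(17 + 16200 - 3420\right) + 9442} = \frac{1}{17 \cdot 12797 + 9442} = \frac{1}{217549 + 9442} = \frac{1}{226991}$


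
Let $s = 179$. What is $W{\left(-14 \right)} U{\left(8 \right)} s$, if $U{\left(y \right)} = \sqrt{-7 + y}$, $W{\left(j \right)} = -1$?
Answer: $-179$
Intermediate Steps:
$W{\left(-14 \right)} U{\left(8 \right)} s = - \sqrt{-7 + 8} \cdot 179 = - \sqrt{1} \cdot 179 = \left(-1\right) 1 \cdot 179 = \left(-1\right) 179 = -179$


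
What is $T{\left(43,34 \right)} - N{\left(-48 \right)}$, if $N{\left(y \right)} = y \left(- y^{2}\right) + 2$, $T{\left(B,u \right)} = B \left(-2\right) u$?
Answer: $-113518$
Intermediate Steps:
$T{\left(B,u \right)} = - 2 B u$
$N{\left(y \right)} = 2 - y^{3}$ ($N{\left(y \right)} = - y^{3} + 2 = 2 - y^{3}$)
$T{\left(43,34 \right)} - N{\left(-48 \right)} = \left(-2\right) 43 \cdot 34 - \left(2 - \left(-48\right)^{3}\right) = -2924 - \left(2 - -110592\right) = -2924 - \left(2 + 110592\right) = -2924 - 110594 = -113518$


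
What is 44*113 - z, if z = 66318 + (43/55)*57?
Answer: -3376481/55 ≈ -61391.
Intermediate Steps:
z = 3649941/55 (z = 66318 + ((1/55)*43)*57 = 66318 + (43/55)*57 = 66318 + 2451/55 = 3649941/55 ≈ 66363.)
44*113 - z = 44*113 - 1*3649941/55 = 4972 - 3649941/55 = -3376481/55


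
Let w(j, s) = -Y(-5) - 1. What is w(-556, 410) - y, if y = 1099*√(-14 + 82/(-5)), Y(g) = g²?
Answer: -26 - 2198*I*√190/5 ≈ -26.0 - 6059.5*I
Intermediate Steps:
w(j, s) = -26 (w(j, s) = -1*(-5)² - 1 = -1*25 - 1 = -25 - 1 = -26)
y = 2198*I*√190/5 (y = 1099*√(-14 + 82*(-⅕)) = 1099*√(-14 - 82/5) = 1099*√(-152/5) = 1099*(2*I*√190/5) = 2198*I*√190/5 ≈ 6059.5*I)
w(-556, 410) - y = -26 - 2198*I*√190/5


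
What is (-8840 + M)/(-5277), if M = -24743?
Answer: 33583/5277 ≈ 6.3640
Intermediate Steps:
(-8840 + M)/(-5277) = (-8840 - 24743)/(-5277) = -33583*(-1/5277) = 33583/5277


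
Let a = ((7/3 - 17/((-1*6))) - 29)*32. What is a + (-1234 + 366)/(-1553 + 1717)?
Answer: -94459/123 ≈ -767.96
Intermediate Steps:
a = -2288/3 (a = ((7*(1/3) - 17/(-6)) - 29)*32 = ((7/3 - 17*(-1/6)) - 29)*32 = ((7/3 + 17/6) - 29)*32 = (31/6 - 29)*32 = -143/6*32 = -2288/3 ≈ -762.67)
a + (-1234 + 366)/(-1553 + 1717) = -2288/3 + (-1234 + 366)/(-1553 + 1717) = -2288/3 - 868/164 = -2288/3 - 868*1/164 = -2288/3 - 217/41 = -94459/123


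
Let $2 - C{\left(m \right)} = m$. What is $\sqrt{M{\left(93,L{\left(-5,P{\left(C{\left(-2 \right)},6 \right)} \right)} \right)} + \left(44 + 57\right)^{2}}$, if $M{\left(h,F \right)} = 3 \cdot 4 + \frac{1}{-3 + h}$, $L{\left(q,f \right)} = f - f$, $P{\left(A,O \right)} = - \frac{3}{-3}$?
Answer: $\frac{\sqrt{9191710}}{30} \approx 101.06$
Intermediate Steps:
$C{\left(m \right)} = 2 - m$
$P{\left(A,O \right)} = 1$ ($P{\left(A,O \right)} = \left(-3\right) \left(- \frac{1}{3}\right) = 1$)
$L{\left(q,f \right)} = 0$
$M{\left(h,F \right)} = 12 + \frac{1}{-3 + h}$
$\sqrt{M{\left(93,L{\left(-5,P{\left(C{\left(-2 \right)},6 \right)} \right)} \right)} + \left(44 + 57\right)^{2}} = \sqrt{\frac{-35 + 12 \cdot 93}{-3 + 93} + \left(44 + 57\right)^{2}} = \sqrt{\frac{-35 + 1116}{90} + 101^{2}} = \sqrt{\frac{1}{90} \cdot 1081 + 10201} = \sqrt{\frac{1081}{90} + 10201} = \sqrt{\frac{919171}{90}} = \frac{\sqrt{9191710}}{30}$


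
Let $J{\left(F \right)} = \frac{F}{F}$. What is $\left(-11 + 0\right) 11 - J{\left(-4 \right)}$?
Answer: $-122$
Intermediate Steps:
$J{\left(F \right)} = 1$
$\left(-11 + 0\right) 11 - J{\left(-4 \right)} = \left(-11 + 0\right) 11 - 1 = \left(-11\right) 11 - 1 = -121 - 1 = -122$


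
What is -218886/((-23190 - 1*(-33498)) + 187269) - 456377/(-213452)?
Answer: 14482648019/14057735268 ≈ 1.0302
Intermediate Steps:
-218886/((-23190 - 1*(-33498)) + 187269) - 456377/(-213452) = -218886/((-23190 + 33498) + 187269) - 456377*(-1/213452) = -218886/(10308 + 187269) + 456377/213452 = -218886/197577 + 456377/213452 = -218886*1/197577 + 456377/213452 = -72962/65859 + 456377/213452 = 14482648019/14057735268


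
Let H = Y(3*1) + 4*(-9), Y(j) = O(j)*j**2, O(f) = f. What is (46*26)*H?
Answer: -10764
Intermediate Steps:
Y(j) = j**3 (Y(j) = j*j**2 = j**3)
H = -9 (H = (3*1)**3 + 4*(-9) = 3**3 - 36 = 27 - 36 = -9)
(46*26)*H = (46*26)*(-9) = 1196*(-9) = -10764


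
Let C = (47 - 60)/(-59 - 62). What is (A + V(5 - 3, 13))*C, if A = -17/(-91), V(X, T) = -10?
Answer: -893/847 ≈ -1.0543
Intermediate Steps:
A = 17/91 (A = -17*(-1/91) = 17/91 ≈ 0.18681)
C = 13/121 (C = -13/(-121) = -13*(-1/121) = 13/121 ≈ 0.10744)
(A + V(5 - 3, 13))*C = (17/91 - 10)*(13/121) = -893/91*13/121 = -893/847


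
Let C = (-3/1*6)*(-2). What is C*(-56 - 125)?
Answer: -6516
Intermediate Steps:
C = 36 (C = (-3*1*6)*(-2) = -3*6*(-2) = -18*(-2) = 36)
C*(-56 - 125) = 36*(-56 - 125) = 36*(-181) = -6516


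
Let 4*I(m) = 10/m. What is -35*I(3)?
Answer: -175/6 ≈ -29.167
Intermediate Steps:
I(m) = 5/(2*m) (I(m) = (10/m)/4 = 5/(2*m))
-35*I(3) = -175/(2*3) = -35*⅚ = -175/6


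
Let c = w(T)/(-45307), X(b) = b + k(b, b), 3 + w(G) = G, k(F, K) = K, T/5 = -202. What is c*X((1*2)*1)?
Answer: 4052/45307 ≈ 0.089434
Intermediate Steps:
T = -1010 (T = 5*(-202) = -1010)
w(G) = -3 + G
X(b) = 2*b (X(b) = b + b = 2*b)
c = 1013/45307 (c = (-3 - 1010)/(-45307) = -1013*(-1/45307) = 1013/45307 ≈ 0.022359)
c*X((1*2)*1) = 1013*(2*((1*2)*1))/45307 = 1013*(2*(2*1))/45307 = 1013*(2*2)/45307 = (1013/45307)*4 = 4052/45307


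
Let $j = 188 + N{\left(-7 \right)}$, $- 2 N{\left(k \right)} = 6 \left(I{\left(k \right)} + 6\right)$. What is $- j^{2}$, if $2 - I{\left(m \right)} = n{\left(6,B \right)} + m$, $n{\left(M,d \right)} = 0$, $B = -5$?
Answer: $-20449$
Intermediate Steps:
$I{\left(m \right)} = 2 - m$ ($I{\left(m \right)} = 2 - \left(0 + m\right) = 2 - m$)
$N{\left(k \right)} = -24 + 3 k$ ($N{\left(k \right)} = - \frac{6 \left(\left(2 - k\right) + 6\right)}{2} = - \frac{6 \left(8 - k\right)}{2} = - \frac{48 - 6 k}{2} = -24 + 3 k$)
$j = 143$ ($j = 188 + \left(-24 + 3 \left(-7\right)\right) = 188 - 45 = 143$)
$- j^{2} = - 143^{2} = \left(-1\right) 20449 = -20449$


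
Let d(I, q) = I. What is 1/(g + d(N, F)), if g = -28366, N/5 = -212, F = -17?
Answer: -1/29426 ≈ -3.3984e-5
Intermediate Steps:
N = -1060 (N = 5*(-212) = -1060)
1/(g + d(N, F)) = 1/(-28366 - 1060) = 1/(-29426) = -1/29426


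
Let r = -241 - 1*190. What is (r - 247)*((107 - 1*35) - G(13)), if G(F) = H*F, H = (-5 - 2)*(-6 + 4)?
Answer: 74580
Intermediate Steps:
H = 14 (H = -7*(-2) = 14)
G(F) = 14*F
r = -431 (r = -241 - 190 = -431)
(r - 247)*((107 - 1*35) - G(13)) = (-431 - 247)*((107 - 1*35) - 14*13) = -678*((107 - 35) - 1*182) = -678*(72 - 182) = -678*(-110) = 74580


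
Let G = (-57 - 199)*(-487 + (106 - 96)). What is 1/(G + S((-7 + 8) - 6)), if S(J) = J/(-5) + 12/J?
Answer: 5/610553 ≈ 8.1893e-6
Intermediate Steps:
S(J) = 12/J - J/5 (S(J) = J*(-1/5) + 12/J = -J/5 + 12/J = 12/J - J/5)
G = 122112 (G = -256*(-487 + 10) = -256*(-477) = 122112)
1/(G + S((-7 + 8) - 6)) = 1/(122112 + (12/((-7 + 8) - 6) - ((-7 + 8) - 6)/5)) = 1/(122112 + (12/(1 - 6) - (1 - 6)/5)) = 1/(122112 + (12/(-5) - 1/5*(-5))) = 1/(122112 + (12*(-1/5) + 1)) = 1/(122112 + (-12/5 + 1)) = 1/(122112 - 7/5) = 1/(610553/5) = 5/610553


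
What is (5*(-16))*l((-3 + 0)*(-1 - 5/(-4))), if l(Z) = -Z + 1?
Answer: -140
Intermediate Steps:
l(Z) = 1 - Z
(5*(-16))*l((-3 + 0)*(-1 - 5/(-4))) = (5*(-16))*(1 - (-3 + 0)*(-1 - 5/(-4))) = -80*(1 - (-3)*(-1 - 5*(-¼))) = -80*(1 - (-3)*(-1 + 5/4)) = -80*(1 - (-3)/4) = -80*(1 - 1*(-¾)) = -80*(1 + ¾) = -80*7/4 = -140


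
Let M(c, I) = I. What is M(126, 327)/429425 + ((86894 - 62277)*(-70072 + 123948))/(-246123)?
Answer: -569531478419879/105691369275 ≈ -5388.6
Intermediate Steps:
M(126, 327)/429425 + ((86894 - 62277)*(-70072 + 123948))/(-246123) = 327/429425 + ((86894 - 62277)*(-70072 + 123948))/(-246123) = 327*(1/429425) + (24617*53876)*(-1/246123) = 327/429425 + 1326265492*(-1/246123) = 327/429425 - 1326265492/246123 = -569531478419879/105691369275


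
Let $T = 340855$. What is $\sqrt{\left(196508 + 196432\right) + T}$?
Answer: $\sqrt{733795} \approx 856.62$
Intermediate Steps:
$\sqrt{\left(196508 + 196432\right) + T} = \sqrt{\left(196508 + 196432\right) + 340855} = \sqrt{392940 + 340855} = \sqrt{733795}$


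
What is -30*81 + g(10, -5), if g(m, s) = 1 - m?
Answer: -2439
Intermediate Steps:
-30*81 + g(10, -5) = -30*81 + (1 - 1*10) = -2430 + (1 - 10) = -2430 - 9 = -2439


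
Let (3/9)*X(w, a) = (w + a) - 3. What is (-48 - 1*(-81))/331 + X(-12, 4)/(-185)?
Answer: 17028/61235 ≈ 0.27808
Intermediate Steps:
X(w, a) = -9 + 3*a + 3*w (X(w, a) = 3*((w + a) - 3) = 3*((a + w) - 3) = 3*(-3 + a + w) = -9 + 3*a + 3*w)
(-48 - 1*(-81))/331 + X(-12, 4)/(-185) = (-48 - 1*(-81))/331 + (-9 + 3*4 + 3*(-12))/(-185) = (-48 + 81)*(1/331) + (-9 + 12 - 36)*(-1/185) = 33*(1/331) - 33*(-1/185) = 33/331 + 33/185 = 17028/61235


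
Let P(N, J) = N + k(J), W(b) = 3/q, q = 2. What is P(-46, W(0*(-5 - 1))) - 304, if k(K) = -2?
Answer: -352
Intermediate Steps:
W(b) = 3/2
P(N, J) = -2 + N (P(N, J) = N - 2 = -2 + N)
P(-46, W(0*(-5 - 1))) - 304 = (-2 - 46) - 304 = -48 - 304 = -352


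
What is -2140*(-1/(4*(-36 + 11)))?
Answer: -107/5 ≈ -21.400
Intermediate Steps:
-2140*(-1/(4*(-36 + 11))) = -2140/((-4*(-25))) = -2140/100 = -2140*1/100 = -107/5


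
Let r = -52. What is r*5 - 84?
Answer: -344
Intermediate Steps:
r*5 - 84 = -52*5 - 84 = -260 - 84 = -344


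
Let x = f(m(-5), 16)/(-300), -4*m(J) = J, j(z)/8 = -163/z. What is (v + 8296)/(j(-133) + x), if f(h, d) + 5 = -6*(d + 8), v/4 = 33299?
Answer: 5645530800/411017 ≈ 13736.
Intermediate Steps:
j(z) = -1304/z (j(z) = 8*(-163/z) = -1304/z)
m(J) = -J/4
v = 133196 (v = 4*33299 = 133196)
f(h, d) = -53 - 6*d (f(h, d) = -5 - 6*(d + 8) = -5 - 6*(8 + d) = -5 + (-48 - 6*d) = -53 - 6*d)
x = 149/300 (x = (-53 - 6*16)/(-300) = (-53 - 96)*(-1/300) = -149*(-1/300) = 149/300 ≈ 0.49667)
(v + 8296)/(j(-133) + x) = (133196 + 8296)/(-1304/(-133) + 149/300) = 141492/(-1304*(-1/133) + 149/300) = 141492/(1304/133 + 149/300) = 141492/(411017/39900) = 141492*(39900/411017) = 5645530800/411017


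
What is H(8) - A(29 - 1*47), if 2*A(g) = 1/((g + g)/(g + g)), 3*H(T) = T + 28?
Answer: 23/2 ≈ 11.500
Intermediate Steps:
H(T) = 28/3 + T/3 (H(T) = (T + 28)/3 = (28 + T)/3 = 28/3 + T/3)
A(g) = 1/2 (A(g) = 1/(2*(((g + g)/(g + g)))) = 1/(2*(((2*g)/((2*g))))) = 1/(2*(((2*g)*(1/(2*g))))) = (1/2)/1 = (1/2)*1 = 1/2)
H(8) - A(29 - 1*47) = (28/3 + (1/3)*8) - 1*1/2 = (28/3 + 8/3) - 1/2 = 12 - 1/2 = 23/2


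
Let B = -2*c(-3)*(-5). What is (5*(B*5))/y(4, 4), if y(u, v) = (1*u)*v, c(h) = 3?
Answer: 375/8 ≈ 46.875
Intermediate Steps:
y(u, v) = u*v
B = 30 (B = -6*(-5) = -2*(-15) = 30)
(5*(B*5))/y(4, 4) = (5*(30*5))/((4*4)) = (5*150)/16 = 750*(1/16) = 375/8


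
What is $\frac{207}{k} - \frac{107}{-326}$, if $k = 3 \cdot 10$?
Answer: $\frac{5891}{815} \approx 7.2282$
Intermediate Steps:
$k = 30$
$\frac{207}{k} - \frac{107}{-326} = \frac{207}{30} - \frac{107}{-326} = 207 \cdot \frac{1}{30} - - \frac{107}{326} = \frac{69}{10} + \frac{107}{326} = \frac{5891}{815}$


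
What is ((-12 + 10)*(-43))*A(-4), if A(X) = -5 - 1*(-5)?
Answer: 0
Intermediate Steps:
A(X) = 0 (A(X) = -5 + 5 = 0)
((-12 + 10)*(-43))*A(-4) = ((-12 + 10)*(-43))*0 = -2*(-43)*0 = 86*0 = 0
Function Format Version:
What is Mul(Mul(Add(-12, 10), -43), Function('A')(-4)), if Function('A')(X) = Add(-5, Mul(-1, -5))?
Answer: 0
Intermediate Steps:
Function('A')(X) = 0 (Function('A')(X) = Add(-5, 5) = 0)
Mul(Mul(Add(-12, 10), -43), Function('A')(-4)) = Mul(Mul(Add(-12, 10), -43), 0) = Mul(Mul(-2, -43), 0) = Mul(86, 0) = 0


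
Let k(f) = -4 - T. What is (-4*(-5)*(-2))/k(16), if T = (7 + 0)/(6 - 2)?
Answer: 160/23 ≈ 6.9565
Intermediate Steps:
T = 7/4 ≈ 1.7500
k(f) = -23/4 (k(f) = -4 - 1*7/4 = -4 - 7/4 = -23/4)
(-4*(-5)*(-2))/k(16) = (-4*(-5)*(-2))/(-23/4) = (20*(-2))*(-4/23) = -40*(-4/23) = 160/23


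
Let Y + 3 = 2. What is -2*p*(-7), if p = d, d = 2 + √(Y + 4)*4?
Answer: 28 + 56*√3 ≈ 124.99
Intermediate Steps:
Y = -1 (Y = -3 + 2 = -1)
d = 2 + 4*√3 (d = 2 + √(-1 + 4)*4 = 2 + √3*4 = 2 + 4*√3 ≈ 8.9282)
p = 2 + 4*√3 ≈ 8.9282
-2*p*(-7) = -2*(2 + 4*√3)*(-7) = (-4 - 8*√3)*(-7) = 28 + 56*√3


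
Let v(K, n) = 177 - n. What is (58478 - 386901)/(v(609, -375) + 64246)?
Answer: -328423/64798 ≈ -5.0684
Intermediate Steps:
(58478 - 386901)/(v(609, -375) + 64246) = (58478 - 386901)/((177 - 1*(-375)) + 64246) = -328423/((177 + 375) + 64246) = -328423/(552 + 64246) = -328423/64798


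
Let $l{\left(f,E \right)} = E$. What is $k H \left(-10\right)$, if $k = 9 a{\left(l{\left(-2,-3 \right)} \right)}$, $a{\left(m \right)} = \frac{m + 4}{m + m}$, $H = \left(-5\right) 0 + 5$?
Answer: $75$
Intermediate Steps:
$H = 5$ ($H = 0 + 5 = 5$)
$a{\left(m \right)} = \frac{4 + m}{2 m}$
$k = - \frac{3}{2}$ ($k = 9 \frac{4 - 3}{2 \left(-3\right)} = 9 \cdot \frac{1}{2} \left(- \frac{1}{3}\right) 1 = 9 \left(- \frac{1}{6}\right) = - \frac{3}{2} \approx -1.5$)
$k H \left(-10\right) = \left(- \frac{3}{2}\right) 5 \left(-10\right) = \left(- \frac{15}{2}\right) \left(-10\right) = 75$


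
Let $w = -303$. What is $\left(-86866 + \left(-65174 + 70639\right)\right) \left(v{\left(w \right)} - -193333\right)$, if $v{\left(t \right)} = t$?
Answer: $-15712835030$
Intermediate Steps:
$\left(-86866 + \left(-65174 + 70639\right)\right) \left(v{\left(w \right)} - -193333\right) = \left(-86866 + \left(-65174 + 70639\right)\right) \left(-303 - -193333\right) = \left(-86866 + 5465\right) \left(-303 + \left(-23600 + 216933\right)\right) = - 81401 \left(-303 + 193333\right) = \left(-81401\right) 193030 = -15712835030$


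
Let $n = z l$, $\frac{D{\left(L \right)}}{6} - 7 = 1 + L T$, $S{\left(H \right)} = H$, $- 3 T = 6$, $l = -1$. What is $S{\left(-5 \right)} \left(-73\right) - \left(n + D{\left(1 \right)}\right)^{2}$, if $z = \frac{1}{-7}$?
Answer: $- \frac{46124}{49} \approx -941.31$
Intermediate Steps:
$z = - \frac{1}{7} \approx -0.14286$
$T = -2$ ($T = \left(- \frac{1}{3}\right) 6 = -2$)
$D{\left(L \right)} = 48 - 12 L$ ($D{\left(L \right)} = 42 + 6 \left(1 + L \left(-2\right)\right) = 42 + 6 \left(1 - 2 L\right) = 42 - \left(-6 + 12 L\right) = 48 - 12 L$)
$n = \frac{1}{7}$ ($n = \left(- \frac{1}{7}\right) \left(-1\right) = \frac{1}{7} \approx 0.14286$)
$S{\left(-5 \right)} \left(-73\right) - \left(n + D{\left(1 \right)}\right)^{2} = \left(-5\right) \left(-73\right) - \left(\frac{1}{7} + \left(48 - 12\right)\right)^{2} = 365 - \left(\frac{1}{7} + \left(48 - 12\right)\right)^{2} = 365 - \left(\frac{1}{7} + 36\right)^{2} = 365 - \left(\frac{253}{7}\right)^{2} = 365 - \frac{64009}{49} = - \frac{46124}{49}$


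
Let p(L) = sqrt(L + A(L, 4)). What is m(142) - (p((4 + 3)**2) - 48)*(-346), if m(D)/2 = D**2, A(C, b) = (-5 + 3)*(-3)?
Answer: 23720 + 346*sqrt(55) ≈ 26286.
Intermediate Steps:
A(C, b) = 6 (A(C, b) = -2*(-3) = 6)
p(L) = sqrt(6 + L) (p(L) = sqrt(L + 6) = sqrt(6 + L))
m(D) = 2*D**2
m(142) - (p((4 + 3)**2) - 48)*(-346) = 2*142**2 - (sqrt(6 + (4 + 3)**2) - 48)*(-346) = 2*20164 - (sqrt(6 + 7**2) - 48)*(-346) = 40328 - (sqrt(6 + 49) - 48)*(-346) = 40328 - (sqrt(55) - 48)*(-346) = 40328 - (-48 + sqrt(55))*(-346) = 40328 - (16608 - 346*sqrt(55)) = 40328 + (-16608 + 346*sqrt(55)) = 23720 + 346*sqrt(55)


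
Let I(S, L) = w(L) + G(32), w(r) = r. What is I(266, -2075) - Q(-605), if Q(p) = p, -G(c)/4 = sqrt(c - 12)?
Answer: -1470 - 8*sqrt(5) ≈ -1487.9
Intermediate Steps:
G(c) = -4*sqrt(-12 + c) (G(c) = -4*sqrt(c - 12) = -4*sqrt(-12 + c))
I(S, L) = L - 8*sqrt(5) (I(S, L) = L - 4*sqrt(-12 + 32) = L - 8*sqrt(5))
I(266, -2075) - Q(-605) = (-2075 - 8*sqrt(5)) - 1*(-605) = (-2075 - 8*sqrt(5)) + 605 = -1470 - 8*sqrt(5)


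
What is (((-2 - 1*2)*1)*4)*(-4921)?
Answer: 78736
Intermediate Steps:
(((-2 - 1*2)*1)*4)*(-4921) = (((-2 - 2)*1)*4)*(-4921) = (-4*1*4)*(-4921) = -4*4*(-4921) = -16*(-4921) = 78736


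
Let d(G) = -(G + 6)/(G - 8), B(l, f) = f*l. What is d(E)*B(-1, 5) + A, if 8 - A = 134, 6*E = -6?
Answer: -1159/9 ≈ -128.78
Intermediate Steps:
E = -1 (E = (⅙)*(-6) = -1)
A = -126 (A = 8 - 1*134 = 8 - 134 = -126)
d(G) = -(6 + G)/(-8 + G)
d(E)*B(-1, 5) + A = ((-6 - 1*(-1))/(-8 - 1))*(5*(-1)) - 126 = ((-6 + 1)/(-9))*(-5) - 126 = -⅑*(-5)*(-5) - 126 = (5/9)*(-5) - 126 = -25/9 - 126 = -1159/9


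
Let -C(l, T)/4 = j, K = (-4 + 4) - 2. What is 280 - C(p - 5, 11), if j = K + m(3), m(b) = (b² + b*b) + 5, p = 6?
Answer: 364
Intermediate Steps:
m(b) = 5 + 2*b² (m(b) = (b² + b²) + 5 = 2*b² + 5 = 5 + 2*b²)
K = -2 (K = 0 - 2 = -2)
j = 21 (j = -2 + (5 + 2*3²) = -2 + (5 + 2*9) = -2 + (5 + 18) = -2 + 23 = 21)
C(l, T) = -84 (C(l, T) = -4*21 = -84)
280 - C(p - 5, 11) = 280 - 1*(-84) = 280 + 84 = 364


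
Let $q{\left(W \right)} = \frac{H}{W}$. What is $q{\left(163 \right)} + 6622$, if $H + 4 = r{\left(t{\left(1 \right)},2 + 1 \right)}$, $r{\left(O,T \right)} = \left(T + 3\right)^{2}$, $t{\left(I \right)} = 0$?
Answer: $\frac{1079418}{163} \approx 6622.2$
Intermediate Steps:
$r{\left(O,T \right)} = \left(3 + T\right)^{2}$
$H = 32$ ($H = -4 + \left(3 + \left(2 + 1\right)\right)^{2} = -4 + \left(3 + 3\right)^{2} = -4 + 6^{2} = -4 + 36 = 32$)
$q{\left(W \right)} = \frac{32}{W}$
$q{\left(163 \right)} + 6622 = \frac{32}{163} + 6622 = \frac{1079418}{163}$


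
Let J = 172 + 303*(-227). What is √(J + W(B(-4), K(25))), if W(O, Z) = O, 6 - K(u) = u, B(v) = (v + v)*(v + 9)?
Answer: 7*I*√1401 ≈ 262.01*I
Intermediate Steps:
B(v) = 2*v*(9 + v) (B(v) = (2*v)*(9 + v) = 2*v*(9 + v))
J = -68609 (J = 172 - 68781 = -68609)
K(u) = 6 - u
√(J + W(B(-4), K(25))) = √(-68609 + 2*(-4)*(9 - 4)) = √(-68609 + 2*(-4)*5) = √(-68609 - 40) = √(-68649) = 7*I*√1401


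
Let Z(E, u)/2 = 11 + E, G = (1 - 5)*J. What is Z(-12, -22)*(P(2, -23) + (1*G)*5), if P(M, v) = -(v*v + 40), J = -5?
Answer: 938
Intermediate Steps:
P(M, v) = -40 - v² (P(M, v) = -(v² + 40) = -(40 + v²) = -40 - v²)
G = 20 (G = (1 - 5)*(-5) = -4*(-5) = 20)
Z(E, u) = 22 + 2*E (Z(E, u) = 2*(11 + E) = 22 + 2*E)
Z(-12, -22)*(P(2, -23) + (1*G)*5) = (22 + 2*(-12))*((-40 - 1*(-23)²) + (1*20)*5) = (22 - 24)*((-40 - 1*529) + 20*5) = -2*((-40 - 529) + 100) = -2*(-569 + 100) = -2*(-469) = 938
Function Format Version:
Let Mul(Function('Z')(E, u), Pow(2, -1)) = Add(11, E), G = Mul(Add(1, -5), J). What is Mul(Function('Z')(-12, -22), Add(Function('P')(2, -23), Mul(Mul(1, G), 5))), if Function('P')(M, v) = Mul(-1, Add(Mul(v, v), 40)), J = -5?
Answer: 938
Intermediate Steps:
Function('P')(M, v) = Add(-40, Mul(-1, Pow(v, 2))) (Function('P')(M, v) = Mul(-1, Add(Pow(v, 2), 40)) = Mul(-1, Add(40, Pow(v, 2))) = Add(-40, Mul(-1, Pow(v, 2))))
G = 20 (G = Mul(Add(1, -5), -5) = Mul(-4, -5) = 20)
Function('Z')(E, u) = Add(22, Mul(2, E)) (Function('Z')(E, u) = Mul(2, Add(11, E)) = Add(22, Mul(2, E)))
Mul(Function('Z')(-12, -22), Add(Function('P')(2, -23), Mul(Mul(1, G), 5))) = Mul(Add(22, Mul(2, -12)), Add(Add(-40, Mul(-1, Pow(-23, 2))), Mul(Mul(1, 20), 5))) = Mul(Add(22, -24), Add(Add(-40, Mul(-1, 529)), Mul(20, 5))) = Mul(-2, Add(Add(-40, -529), 100)) = Mul(-2, Add(-569, 100)) = Mul(-2, -469) = 938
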